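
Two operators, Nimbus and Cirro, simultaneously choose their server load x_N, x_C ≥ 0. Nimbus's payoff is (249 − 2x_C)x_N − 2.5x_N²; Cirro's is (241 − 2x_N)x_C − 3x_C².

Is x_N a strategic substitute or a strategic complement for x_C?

strategic substitutes

Expanding Nimbus's payoff: 249x_N − 2x_Cx_N − 2.5x_N².
∂π/∂x_N = 249 − 2x_C − 5x_N = 0, so x_N = 49.8 − 0.4x_C.
The best-response slope dx_N/dx_C = −0.4 < 0: the reaction function is downward-sloping, so the choices are strategic substitutes.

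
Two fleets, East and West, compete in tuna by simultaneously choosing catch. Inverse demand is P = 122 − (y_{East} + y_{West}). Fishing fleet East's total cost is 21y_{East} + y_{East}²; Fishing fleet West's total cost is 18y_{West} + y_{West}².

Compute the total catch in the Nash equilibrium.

41

Fishing fleet East's profit: π = y_{East}(122 − (y_{East} + y_{West})) − 21y_{East} − y_{East}².
∂π/∂y_{East} = 101 − 4y_{East} − y_{West} = 0, so y_{East} = 25.25 − 0.25y_{West}.
By the same steps for West: y_{West} = 26 − 0.25y_{East}.
Solving the two reaction functions simultaneously: (1 − (−0.25)(−0.25))y_{East} = 25.25 − 0.25·26, so 0.9375y_{East} = 18.75 and y_{East} = 20.
Then y_{West} = 26 − 0.25·20 = 21.
Total catch: 20 + 21 = 41.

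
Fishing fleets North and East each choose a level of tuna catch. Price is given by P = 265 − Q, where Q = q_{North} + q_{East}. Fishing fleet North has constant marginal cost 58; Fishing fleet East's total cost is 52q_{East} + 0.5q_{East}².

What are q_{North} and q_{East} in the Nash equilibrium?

81.6, 43.8

Fishing fleet North's profit: π = q_{North}(265 − (q_{North} + q_{East})) − 58q_{North}.
∂π/∂q_{North} = 207 − 2q_{North} − q_{East} = 0, so q_{North} = 103.5 − 0.5q_{East}.
For East: ∂π/∂q_{East} = 213 − 3q_{East} − q_{North} = 0 ⇒ q_{East} = 71 − (1/3)q_{North}.
Substituting the second reaction function into the first: q_{North} = 103.5 − 0.5(71 − (1/3)q_{North}), which gives (5/6)q_{North} = 68 ⇒ q_{North} = 81.6.
Then q_{East} = 71 − (1/3)·81.6 = 43.8.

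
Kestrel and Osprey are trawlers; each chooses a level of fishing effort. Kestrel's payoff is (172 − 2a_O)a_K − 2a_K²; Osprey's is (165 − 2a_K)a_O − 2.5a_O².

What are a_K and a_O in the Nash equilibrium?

33.125, 19.75

Expanding Kestrel's payoff: 172a_K − 2a_Oa_K − 2a_K².
∂π/∂a_K = 172 − 2a_O − 4a_K = 0, so a_K = 43 − 0.5a_O.
Likewise for Osprey: a_O = 33 − 0.4a_K.
Plugging a_O into Kestrel's best response: a_K = 43 − 0.5(33 − 0.4a_K) ⇒ 0.8a_K = 26.5, so a_K = 33.125.
Then a_O = 33 − 0.4·33.125 = 19.75.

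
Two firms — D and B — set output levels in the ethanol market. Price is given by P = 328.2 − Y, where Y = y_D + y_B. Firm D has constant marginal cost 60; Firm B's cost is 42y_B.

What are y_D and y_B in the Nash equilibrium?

Firm D's profit: π = y_D(328.2 − (y_D + y_B)) − 60y_D.
∂π/∂y_D = 268.2 − 2y_D − y_B = 0, so y_D = 134.1 − 0.5y_B.
By the same steps for B: y_B = 143.1 − 0.5y_D.
Solving the two reaction functions simultaneously: (1 − (−0.5)(−0.5))y_D = 134.1 − 0.5·143.1, so 0.75y_D = 62.55 and y_D = 83.4.
Then y_B = 143.1 − 0.5·83.4 = 101.4.

83.4, 101.4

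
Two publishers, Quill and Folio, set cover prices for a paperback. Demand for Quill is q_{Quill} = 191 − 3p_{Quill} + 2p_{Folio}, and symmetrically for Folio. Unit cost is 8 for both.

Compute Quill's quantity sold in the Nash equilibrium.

137.25

Quill's profit: π = (p_{Quill} − 8)(191 − 3p_{Quill} + 2p_{Folio}).
∂π/∂p_{Quill} = 215 − 6p_{Quill} + 2p_{Folio} = 0 ⇒ p_{Quill} = 215/6 + (1/3)p_{Folio}.
Setting p_{Quill} = p_{Folio} in the reaction function: p_{Quill} = 215/6 + (1/3)p_{Quill}, so p_{Quill} = (215/6) / (2/3) = 53.75.
q_{Quill} = 191 − 3·53.75 + 2·53.75 = 137.25.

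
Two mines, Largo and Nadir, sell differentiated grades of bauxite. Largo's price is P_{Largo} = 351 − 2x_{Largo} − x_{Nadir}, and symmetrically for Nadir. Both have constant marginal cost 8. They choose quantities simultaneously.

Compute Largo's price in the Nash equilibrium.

Mine Largo's profit: π = x_{Largo}(351 − 2x_{Largo} − x_{Nadir}) − 8x_{Largo}.
∂π/∂x_{Largo} = 343 − 4x_{Largo} − x_{Nadir} = 0 ⇒ x_{Largo} = 85.75 − 0.25x_{Nadir}.
The game is symmetric, so in equilibrium x_{Nadir} = x_{Largo}: the reaction function gives 1.25x_{Largo} = 85.75, hence x_{Largo} = 68.6.
P_{Largo} = 351 − 2·68.6 − 68.6 = 145.2.

145.2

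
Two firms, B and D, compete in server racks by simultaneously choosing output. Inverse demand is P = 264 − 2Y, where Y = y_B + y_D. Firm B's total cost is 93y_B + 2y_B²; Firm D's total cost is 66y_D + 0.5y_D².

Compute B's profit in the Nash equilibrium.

650.25

Firm B's profit: π = y_B(264 − 2(y_B + y_D)) − 93y_B − 2y_B².
∂π/∂y_B = 171 − 8y_B − 2y_D = 0, so y_B = 21.375 − 0.25y_D.
For D: ∂π/∂y_D = 198 − 5y_D − 2y_B = 0 ⇒ y_D = 39.6 − 0.4y_B.
Plugging y_D into B's best response: y_B = 21.375 − 0.25(39.6 − 0.4y_B) ⇒ 0.9y_B = 11.475, so y_B = 12.75.
Then y_D = 39.6 − 0.4·12.75 = 34.5.
Price P = 264 − 2·47.25 = 169.5.
B's profit: (169.5 − 93)·12.75 − 2(12.75)² = 650.25.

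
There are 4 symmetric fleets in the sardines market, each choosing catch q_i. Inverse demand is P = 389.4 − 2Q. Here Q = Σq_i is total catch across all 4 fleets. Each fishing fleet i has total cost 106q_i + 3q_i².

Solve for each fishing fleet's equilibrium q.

A representative fishing fleet's profit is π_i = q_i(389.4 − 2Q) − 106q_i − 3q_i², with Q = q_i + Σ_{j≠i} q_j.
First-order condition: 283.4 − 10q_i − 2Σ_{j≠i} q_j = 0.
With identical fishing fleets, set every q_j = q: then 283.4 − 10q − 6q = 0, i.e. q = 283.4/16 = 17.7125.

17.7125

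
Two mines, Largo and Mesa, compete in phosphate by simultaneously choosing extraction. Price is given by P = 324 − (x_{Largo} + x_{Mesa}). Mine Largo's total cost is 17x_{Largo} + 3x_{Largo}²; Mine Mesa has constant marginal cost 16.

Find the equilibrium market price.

Mine Largo's profit: π = x_{Largo}(324 − (x_{Largo} + x_{Mesa})) − 17x_{Largo} − 3x_{Largo}².
∂π/∂x_{Largo} = 307 − 8x_{Largo} − x_{Mesa} = 0, so x_{Largo} = 38.375 − 0.125x_{Mesa}.
For Mesa: ∂π/∂x_{Mesa} = 308 − 2x_{Mesa} − x_{Largo} = 0 ⇒ x_{Mesa} = 154 − 0.5x_{Largo}.
Substituting the second reaction function into the first: x_{Largo} = 38.375 − 0.125(154 − 0.5x_{Largo}), which gives 0.9375x_{Largo} = 19.125 ⇒ x_{Largo} = 20.4.
Then x_{Mesa} = 154 − 0.5·20.4 = 143.8.
Equilibrium price: P = 324 − 164.2 = 159.8.

159.8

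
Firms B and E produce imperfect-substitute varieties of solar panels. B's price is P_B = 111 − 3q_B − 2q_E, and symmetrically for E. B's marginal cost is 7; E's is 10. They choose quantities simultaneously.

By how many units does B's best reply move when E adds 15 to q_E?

Firm B's profit: π = q_B(111 − 3q_B − 2q_E) − 7q_B.
∂π/∂q_B = 104 − 6q_B − 2q_E = 0 ⇒ q_B = 52/3 − (1/3)q_E.
The reaction-function slope is −1/3, so a 15-unit rise in q_E moves q_B by −1/3 × 15 = −5. B's best response falls — the actions are strategic substitutes.

-5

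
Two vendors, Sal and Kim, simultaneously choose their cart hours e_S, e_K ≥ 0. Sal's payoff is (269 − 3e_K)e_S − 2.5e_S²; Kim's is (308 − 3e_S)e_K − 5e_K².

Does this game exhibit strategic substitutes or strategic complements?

strategic substitutes

Expanding Sal's payoff: 269e_S − 3e_Ke_S − 2.5e_S².
∂π/∂e_S = 269 − 3e_K − 5e_S = 0, so e_S = 53.8 − 0.6e_K.
The best-response slope de_S/de_K = −0.6 < 0: the reaction function is downward-sloping, so the choices are strategic substitutes.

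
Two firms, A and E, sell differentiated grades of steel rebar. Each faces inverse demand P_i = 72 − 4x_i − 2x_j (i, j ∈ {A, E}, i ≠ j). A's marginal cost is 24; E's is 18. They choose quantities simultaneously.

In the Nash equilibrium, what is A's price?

Firm A's profit: π = x_A(72 − 4x_A − 2x_E) − 24x_A.
∂π/∂x_A = 48 − 8x_A − 2x_E = 0 ⇒ x_A = 6 − 0.25x_E.
Similarly x_E = 6.75 − 0.25x_A.
Substituting the second reaction function into the first: x_A = 6 − 0.25(6.75 − 0.25x_A), which gives 0.9375x_A = 4.3125 ⇒ x_A = 4.6.
Then x_E = 6.75 − 0.25·4.6 = 5.6.
P_A = 72 − 4·4.6 − 2·5.6 = 42.4.

42.4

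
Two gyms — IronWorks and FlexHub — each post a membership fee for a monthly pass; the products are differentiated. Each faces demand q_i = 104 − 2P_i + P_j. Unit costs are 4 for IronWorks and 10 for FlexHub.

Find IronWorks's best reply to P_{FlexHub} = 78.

47.5

IronWorks's profit: π = (P_{IronWorks} − 4)(104 − 2P_{IronWorks} + P_{FlexHub}).
∂π/∂P_{IronWorks} = 112 − 4P_{IronWorks} + P_{FlexHub} = 0 ⇒ P_{IronWorks} = 28 + 0.25P_{FlexHub}.
At P_{FlexHub} = 78: P_{IronWorks} = 28 + 0.25·78 = 47.5.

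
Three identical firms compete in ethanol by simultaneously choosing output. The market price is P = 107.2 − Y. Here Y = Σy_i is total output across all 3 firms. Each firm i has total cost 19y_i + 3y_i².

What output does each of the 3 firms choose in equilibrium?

8.82

A representative firm's profit is π_i = y_i(107.2 − Y) − 19y_i − 3y_i², with Y = y_i + Σ_{j≠i} y_j.
First-order condition: 88.2 − 8y_i − Σ_{j≠i} y_j = 0.
In a symmetric equilibrium every firm chooses the same y, so Σ_{j≠i} y_j = 2y. The condition becomes 88.2 − 10y = 0, giving y = 88.2/10 = 8.82.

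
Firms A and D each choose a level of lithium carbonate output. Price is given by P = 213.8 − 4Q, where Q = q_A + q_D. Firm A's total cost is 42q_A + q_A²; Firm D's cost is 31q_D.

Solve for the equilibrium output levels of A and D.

10.05, 17.825

Firm A's profit: π = q_A(213.8 − 4(q_A + q_D)) − 42q_A − q_A².
∂π/∂q_A = 171.8 − 10q_A − 4q_D = 0, so q_A = 17.18 − 0.4q_D.
For D: ∂π/∂q_D = 182.8 − 8q_D − 4q_A = 0 ⇒ q_D = 22.85 − 0.5q_A.
Substituting the second reaction function into the first: q_A = 17.18 − 0.4(22.85 − 0.5q_A), which gives 0.8q_A = 8.04 ⇒ q_A = 10.05.
Then q_D = 22.85 − 0.5·10.05 = 17.825.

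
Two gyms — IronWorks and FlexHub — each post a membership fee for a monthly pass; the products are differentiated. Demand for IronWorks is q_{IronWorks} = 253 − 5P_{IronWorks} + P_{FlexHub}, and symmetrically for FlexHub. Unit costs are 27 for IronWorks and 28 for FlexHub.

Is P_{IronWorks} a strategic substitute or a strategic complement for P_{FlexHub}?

IronWorks's profit: π = (P_{IronWorks} − 27)(253 − 5P_{IronWorks} + P_{FlexHub}).
∂π/∂P_{IronWorks} = 388 − 10P_{IronWorks} + P_{FlexHub} = 0 ⇒ P_{IronWorks} = 38.8 + 0.1P_{FlexHub}.
The best-response slope dP_{IronWorks}/dP_{FlexHub} = 0.1 > 0: the reaction function is upward-sloping, so the choices are strategic complements.

strategic complements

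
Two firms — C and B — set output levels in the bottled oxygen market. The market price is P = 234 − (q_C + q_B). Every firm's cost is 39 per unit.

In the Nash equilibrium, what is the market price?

Firm C's profit: π = q_C(234 − (q_C + q_B)) − 39q_C.
∂π/∂q_C = 195 − 2q_C − q_B = 0, so q_C = 97.5 − 0.5q_B.
Setting q_C = q_B in the reaction function: q_C = 97.5 − 0.5q_C, so q_C = 97.5 / 1.5 = 65.
Equilibrium price: P = 234 − 130 = 104.

104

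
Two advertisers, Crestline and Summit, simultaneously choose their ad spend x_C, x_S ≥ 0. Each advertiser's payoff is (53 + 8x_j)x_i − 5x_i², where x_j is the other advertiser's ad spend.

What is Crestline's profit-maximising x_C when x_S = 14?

Crestline's payoff is (53 + 8x_S)x_C − 5x_C².
∂π/∂x_C = 53 + 8x_S − 10x_C = 0, so x_C = 5.3 + 0.8x_S.
At x_S = 14: x_C = 5.3 + 0.8·14 = 16.5.

16.5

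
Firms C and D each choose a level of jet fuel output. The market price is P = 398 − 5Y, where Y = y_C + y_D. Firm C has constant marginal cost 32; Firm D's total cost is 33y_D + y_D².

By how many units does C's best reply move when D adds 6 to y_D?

Firm C's profit: π = y_C(398 − 5(y_C + y_D)) − 32y_C.
∂π/∂y_C = 366 − 10y_C − 5y_D = 0, so y_C = 36.6 − 0.5y_D.
The reaction-function slope is −0.5, so a 6-unit rise in y_D moves y_C by −0.5 × 6 = −3. C's best response falls — the actions are strategic substitutes.

-3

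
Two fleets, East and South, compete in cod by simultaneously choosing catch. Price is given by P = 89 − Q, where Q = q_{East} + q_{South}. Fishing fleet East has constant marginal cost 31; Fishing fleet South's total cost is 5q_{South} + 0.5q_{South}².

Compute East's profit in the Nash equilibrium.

324

Fishing fleet East's profit: π = q_{East}(89 − (q_{East} + q_{South})) − 31q_{East}.
∂π/∂q_{East} = 58 − 2q_{East} − q_{South} = 0, so q_{East} = 29 − 0.5q_{South}.
For South: ∂π/∂q_{South} = 84 − 3q_{South} − q_{East} = 0 ⇒ q_{South} = 28 − (1/3)q_{East}.
Substituting the second reaction function into the first: q_{East} = 29 − 0.5(28 − (1/3)q_{East}), which gives (5/6)q_{East} = 15 ⇒ q_{East} = 18.
Then q_{South} = 28 − (1/3)·18 = 22.
Price P = 89 − 40 = 49.
East's profit: (49 − 31)·18 = 324.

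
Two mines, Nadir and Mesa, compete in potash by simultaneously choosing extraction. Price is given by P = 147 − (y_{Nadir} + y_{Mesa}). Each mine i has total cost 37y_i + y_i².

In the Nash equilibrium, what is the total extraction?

Mine Nadir's profit: π = y_{Nadir}(147 − (y_{Nadir} + y_{Mesa})) − 37y_{Nadir} − y_{Nadir}².
∂π/∂y_{Nadir} = 110 − 4y_{Nadir} − y_{Mesa} = 0, so y_{Nadir} = 27.5 − 0.25y_{Mesa}.
The game is symmetric, so in equilibrium y_{Mesa} = y_{Nadir}: the reaction function gives 1.25y_{Nadir} = 27.5, hence y_{Nadir} = 22.
Total extraction: 22 + 22 = 44.

44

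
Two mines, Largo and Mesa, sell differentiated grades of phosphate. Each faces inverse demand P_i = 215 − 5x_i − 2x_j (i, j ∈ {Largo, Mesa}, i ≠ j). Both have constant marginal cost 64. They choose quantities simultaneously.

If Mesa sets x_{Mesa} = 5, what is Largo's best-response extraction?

14.1

Mine Largo's profit: π = x_{Largo}(215 − 5x_{Largo} − 2x_{Mesa}) − 64x_{Largo}.
∂π/∂x_{Largo} = 151 − 10x_{Largo} − 2x_{Mesa} = 0 ⇒ x_{Largo} = 15.1 − 0.2x_{Mesa}.
At x_{Mesa} = 5: x_{Largo} = 15.1 − 0.2·5 = 14.1.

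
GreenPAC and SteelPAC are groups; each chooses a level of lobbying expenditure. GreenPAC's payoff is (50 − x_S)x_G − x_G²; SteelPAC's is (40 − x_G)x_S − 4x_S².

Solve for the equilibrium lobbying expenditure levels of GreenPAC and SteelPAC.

Expanding GreenPAC's payoff: 50x_G − x_Sx_G − x_G².
∂π/∂x_G = 50 − x_S − 2x_G = 0, so x_G = 25 − 0.5x_S.
Likewise for SteelPAC: x_S = 5 − 0.125x_G.
Substituting the second reaction function into the first: x_G = 25 − 0.5(5 − 0.125x_G), which gives 0.9375x_G = 22.5 ⇒ x_G = 24.
Then x_S = 5 − 0.125·24 = 2.

24, 2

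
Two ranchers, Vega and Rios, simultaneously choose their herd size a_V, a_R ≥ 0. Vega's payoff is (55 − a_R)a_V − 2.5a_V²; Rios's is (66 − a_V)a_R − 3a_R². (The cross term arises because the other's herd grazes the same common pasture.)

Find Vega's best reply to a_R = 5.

10

Expanding Vega's payoff: 55a_V − a_Ra_V − 2.5a_V².
∂π/∂a_V = 55 − a_R − 5a_V = 0, so a_V = 11 − 0.2a_R.
At a_R = 5: a_V = 11 − 0.2·5 = 10.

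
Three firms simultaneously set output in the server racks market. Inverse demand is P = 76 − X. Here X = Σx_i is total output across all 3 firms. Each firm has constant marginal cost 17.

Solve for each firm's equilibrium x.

14.75

A representative firm's profit is π_i = x_i(76 − X) − 17x_i, with X = x_i + Σ_{j≠i} x_j.
First-order condition: 59 − 2x_i − Σ_{j≠i} x_j = 0.
With identical firms, set every x_j = x: then 59 − 2x − 2x = 0, i.e. x = 59/4 = 14.75.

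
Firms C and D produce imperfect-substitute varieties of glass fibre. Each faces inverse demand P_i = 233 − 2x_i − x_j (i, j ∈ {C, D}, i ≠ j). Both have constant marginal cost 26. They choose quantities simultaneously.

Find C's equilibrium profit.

3427.92

Firm C's profit: π = x_C(233 − 2x_C − x_D) − 26x_C.
∂π/∂x_C = 207 − 4x_C − x_D = 0 ⇒ x_C = 51.75 − 0.25x_D.
The game is symmetric, so in equilibrium x_D = x_C: the reaction function gives 1.25x_C = 51.75, hence x_C = 41.4.
P_C = 233 − 2·41.4 − 41.4 = 108.8.
Profit = (108.8 − 26)·41.4 = 3427.92.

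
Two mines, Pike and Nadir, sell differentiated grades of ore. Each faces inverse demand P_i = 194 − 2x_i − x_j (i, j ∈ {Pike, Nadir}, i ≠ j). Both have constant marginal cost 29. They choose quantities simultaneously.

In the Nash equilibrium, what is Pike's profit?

Mine Pike's profit: π = x_{Pike}(194 − 2x_{Pike} − x_{Nadir}) − 29x_{Pike}.
∂π/∂x_{Pike} = 165 − 4x_{Pike} − x_{Nadir} = 0 ⇒ x_{Pike} = 41.25 − 0.25x_{Nadir}.
By symmetry x_{Nadir} = x_{Pike}; substituting into the reaction function, 1.25x_{Pike} = 41.25 and x_{Pike} = 33.
P_{Pike} = 194 − 2·33 − 33 = 95.
Profit = (95 − 29)·33 = 2178.

2178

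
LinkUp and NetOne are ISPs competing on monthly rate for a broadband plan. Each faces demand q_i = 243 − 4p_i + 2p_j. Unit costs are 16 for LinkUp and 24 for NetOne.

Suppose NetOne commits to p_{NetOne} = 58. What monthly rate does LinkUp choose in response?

LinkUp's profit: π = (p_{LinkUp} − 16)(243 − 4p_{LinkUp} + 2p_{NetOne}).
∂π/∂p_{LinkUp} = 307 − 8p_{LinkUp} + 2p_{NetOne} = 0 ⇒ p_{LinkUp} = 38.375 + 0.25p_{NetOne}.
At p_{NetOne} = 58: p_{LinkUp} = 38.375 + 0.25·58 = 52.875.

52.875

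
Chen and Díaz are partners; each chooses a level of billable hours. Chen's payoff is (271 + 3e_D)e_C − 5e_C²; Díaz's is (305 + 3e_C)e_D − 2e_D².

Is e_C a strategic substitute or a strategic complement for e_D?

strategic complements

Expanding Chen's payoff: 271e_C + 3e_De_C − 5e_C².
∂π/∂e_C = 271 + 3e_D − 10e_C = 0, so e_C = 27.1 + 0.3e_D.
The best-response slope de_C/de_D = 0.3 > 0: the reaction function is upward-sloping, so the choices are strategic complements.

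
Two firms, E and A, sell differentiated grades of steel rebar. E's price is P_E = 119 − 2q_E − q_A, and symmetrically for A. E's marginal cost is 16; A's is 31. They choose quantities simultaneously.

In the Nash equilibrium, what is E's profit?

Firm E's profit: π = q_E(119 − 2q_E − q_A) − 16q_E.
∂π/∂q_E = 103 − 4q_E − q_A = 0 ⇒ q_E = 25.75 − 0.25q_A.
Similarly q_A = 22 − 0.25q_E.
Solving the two reaction functions simultaneously: (1 − (−0.25)(−0.25))q_E = 25.75 − 0.25·22, so 0.9375q_E = 20.25 and q_E = 21.6.
Then q_A = 22 − 0.25·21.6 = 16.6.
P_E = 119 − 2·21.6 − 16.6 = 59.2.
Profit = (59.2 − 16)·21.6 = 933.12.

933.12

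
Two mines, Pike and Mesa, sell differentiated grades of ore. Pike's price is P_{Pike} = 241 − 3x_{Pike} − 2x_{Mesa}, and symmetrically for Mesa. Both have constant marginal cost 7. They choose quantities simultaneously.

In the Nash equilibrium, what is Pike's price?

Mine Pike's profit: π = x_{Pike}(241 − 3x_{Pike} − 2x_{Mesa}) − 7x_{Pike}.
∂π/∂x_{Pike} = 234 − 6x_{Pike} − 2x_{Mesa} = 0 ⇒ x_{Pike} = 39 − (1/3)x_{Mesa}.
By symmetry x_{Mesa} = x_{Pike}; substituting into the reaction function, (4/3)x_{Pike} = 39 and x_{Pike} = 29.25.
P_{Pike} = 241 − 3·29.25 − 2·29.25 = 94.75.

94.75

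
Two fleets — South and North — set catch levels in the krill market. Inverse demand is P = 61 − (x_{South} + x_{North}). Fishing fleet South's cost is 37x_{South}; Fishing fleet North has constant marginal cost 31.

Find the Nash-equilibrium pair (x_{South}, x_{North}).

Fishing fleet South's profit: π = x_{South}(61 − (x_{South} + x_{North})) − 37x_{South}.
∂π/∂x_{South} = 24 − 2x_{South} − x_{North} = 0, so x_{South} = 12 − 0.5x_{North}.
By the same steps for North: x_{North} = 15 − 0.5x_{South}.
Substituting the second reaction function into the first: x_{South} = 12 − 0.5(15 − 0.5x_{South}), which gives 0.75x_{South} = 4.5 ⇒ x_{South} = 6.
Then x_{North} = 15 − 0.5·6 = 12.

6, 12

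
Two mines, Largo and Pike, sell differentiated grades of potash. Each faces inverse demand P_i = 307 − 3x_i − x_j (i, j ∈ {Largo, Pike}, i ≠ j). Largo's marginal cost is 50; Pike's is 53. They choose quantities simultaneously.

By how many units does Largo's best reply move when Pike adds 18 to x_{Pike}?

Mine Largo's profit: π = x_{Largo}(307 − 3x_{Largo} − x_{Pike}) − 50x_{Largo}.
∂π/∂x_{Largo} = 257 − 6x_{Largo} − x_{Pike} = 0 ⇒ x_{Largo} = 257/6 − (1/6)x_{Pike}.
The reaction-function slope is −1/6, so an 18-unit rise in x_{Pike} moves x_{Largo} by −1/6 × 18 = −3. Largo's best response falls — the actions are strategic substitutes.

-3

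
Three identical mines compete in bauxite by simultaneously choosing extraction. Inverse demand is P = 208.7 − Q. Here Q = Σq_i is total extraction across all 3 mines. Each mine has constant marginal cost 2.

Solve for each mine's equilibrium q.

A representative mine's profit is π_i = q_i(208.7 − Q) − 2q_i, with Q = q_i + Σ_{j≠i} q_j.
First-order condition: 206.7 − 2q_i − Σ_{j≠i} q_j = 0.
Imposing symmetry (q_j = q for all j) turns Σ_{j≠i} q_j into 2q, so 206.7 = 4q and q = 51.675.

51.675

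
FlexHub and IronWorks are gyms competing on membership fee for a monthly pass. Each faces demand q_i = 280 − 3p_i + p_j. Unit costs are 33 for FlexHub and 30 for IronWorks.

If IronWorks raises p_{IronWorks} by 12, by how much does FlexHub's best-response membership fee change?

2

FlexHub's profit: π = (p_{FlexHub} − 33)(280 − 3p_{FlexHub} + p_{IronWorks}).
∂π/∂p_{FlexHub} = 379 − 6p_{FlexHub} + p_{IronWorks} = 0 ⇒ p_{FlexHub} = 379/6 + (1/6)p_{IronWorks}.
The reaction-function slope is 1/6, so a 12-unit rise in p_{IronWorks} moves p_{FlexHub} by 1/6 × 12 = 2. FlexHub's best response rises — the actions are strategic complements.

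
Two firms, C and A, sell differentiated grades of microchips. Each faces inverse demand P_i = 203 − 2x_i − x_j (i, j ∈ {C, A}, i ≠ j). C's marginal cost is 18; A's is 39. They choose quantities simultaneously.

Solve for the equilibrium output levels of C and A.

Firm C's profit: π = x_C(203 − 2x_C − x_A) − 18x_C.
∂π/∂x_C = 185 − 4x_C − x_A = 0 ⇒ x_C = 46.25 − 0.25x_A.
Similarly x_A = 41 − 0.25x_C.
Solving the two reaction functions simultaneously: (1 − (−0.25)(−0.25))x_C = 46.25 − 0.25·41, so 0.9375x_C = 36 and x_C = 38.4.
Then x_A = 41 − 0.25·38.4 = 31.4.

38.4, 31.4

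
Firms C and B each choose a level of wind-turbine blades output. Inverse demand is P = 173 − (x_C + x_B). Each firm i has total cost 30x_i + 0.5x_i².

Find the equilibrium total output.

Firm C's profit: π = x_C(173 − (x_C + x_B)) − 30x_C − 0.5x_C².
∂π/∂x_C = 143 − 3x_C − x_B = 0, so x_C = 143/3 − (1/3)x_B.
The game is symmetric, so in equilibrium x_B = x_C: the reaction function gives (4/3)x_C = 143/3, hence x_C = 35.75.
Total output: 35.75 + 35.75 = 71.5.

71.5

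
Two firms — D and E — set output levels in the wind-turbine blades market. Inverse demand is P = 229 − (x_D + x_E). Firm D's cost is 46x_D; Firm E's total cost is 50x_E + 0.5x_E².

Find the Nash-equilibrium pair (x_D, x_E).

74, 35

Firm D's profit: π = x_D(229 − (x_D + x_E)) − 46x_D.
∂π/∂x_D = 183 − 2x_D − x_E = 0, so x_D = 91.5 − 0.5x_E.
For E: ∂π/∂x_E = 179 − 3x_E − x_D = 0 ⇒ x_E = 179/3 − (1/3)x_D.
Solving the two reaction functions simultaneously: (1 − (−0.5)(−1/3))x_D = 91.5 − 0.5·(179/3), so (5/6)x_D = 185/3 and x_D = 74.
Then x_E = 179/3 − (1/3)·74 = 35.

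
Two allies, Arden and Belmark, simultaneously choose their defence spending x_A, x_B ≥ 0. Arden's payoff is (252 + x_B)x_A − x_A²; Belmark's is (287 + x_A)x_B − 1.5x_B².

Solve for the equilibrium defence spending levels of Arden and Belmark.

208.6, 165.2

Expanding Arden's payoff: 252x_A + x_Bx_A − x_A².
∂π/∂x_A = 252 + x_B − 2x_A = 0, so x_A = 126 + 0.5x_B.
Likewise for Belmark: x_B = 287/3 + (1/3)x_A.
Solving the two reaction functions simultaneously: (1 − (0.5)(1/3))x_A = 126 + 0.5·(287/3), so (5/6)x_A = 1043/6 and x_A = 208.6.
Then x_B = 287/3 + (1/3)·208.6 = 165.2.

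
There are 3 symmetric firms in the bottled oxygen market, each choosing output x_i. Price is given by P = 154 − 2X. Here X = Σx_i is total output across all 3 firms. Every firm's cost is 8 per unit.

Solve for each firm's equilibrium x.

18.25

A representative firm's profit is π_i = x_i(154 − 2X) − 8x_i, with X = x_i + Σ_{j≠i} x_j.
First-order condition: 146 − 4x_i − 2Σ_{j≠i} x_j = 0.
Imposing symmetry (x_j = x for all j) turns Σ_{j≠i} x_j into 2x, so 146 = 8x and x = 18.25.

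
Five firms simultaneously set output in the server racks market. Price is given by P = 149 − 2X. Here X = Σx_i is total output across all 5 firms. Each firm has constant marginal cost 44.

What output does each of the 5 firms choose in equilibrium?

8.75

A representative firm's profit is π_i = x_i(149 − 2X) − 44x_i, with X = x_i + Σ_{j≠i} x_j.
First-order condition: 105 − 4x_i − 2Σ_{j≠i} x_j = 0.
In a symmetric equilibrium every firm chooses the same x, so Σ_{j≠i} x_j = 4x. The condition becomes 105 − 12x = 0, giving x = 105/12 = 8.75.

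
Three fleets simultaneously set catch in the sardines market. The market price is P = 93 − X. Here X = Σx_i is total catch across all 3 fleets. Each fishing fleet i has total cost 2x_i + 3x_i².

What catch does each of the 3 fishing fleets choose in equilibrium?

A representative fishing fleet's profit is π_i = x_i(93 − X) − 2x_i − 3x_i², with X = x_i + Σ_{j≠i} x_j.
First-order condition: 91 − 8x_i − Σ_{j≠i} x_j = 0.
In a symmetric equilibrium every fishing fleet chooses the same x, so Σ_{j≠i} x_j = 2x. The condition becomes 91 − 10x = 0, giving x = 91/10 = 9.1.

9.1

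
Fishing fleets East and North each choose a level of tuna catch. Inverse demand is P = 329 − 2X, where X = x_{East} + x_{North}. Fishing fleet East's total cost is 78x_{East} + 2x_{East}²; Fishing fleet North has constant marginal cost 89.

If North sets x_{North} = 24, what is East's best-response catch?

Fishing fleet East's profit: π = x_{East}(329 − 2(x_{East} + x_{North})) − 78x_{East} − 2x_{East}².
∂π/∂x_{East} = 251 − 8x_{East} − 2x_{North} = 0, so x_{East} = 31.375 − 0.25x_{North}.
At x_{North} = 24: x_{East} = 31.375 − 0.25·24 = 25.375.

25.375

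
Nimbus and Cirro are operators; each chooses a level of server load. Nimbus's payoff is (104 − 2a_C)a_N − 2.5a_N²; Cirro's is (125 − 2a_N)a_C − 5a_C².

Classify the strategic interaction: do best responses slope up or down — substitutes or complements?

Expanding Nimbus's payoff: 104a_N − 2a_Ca_N − 2.5a_N².
∂π/∂a_N = 104 − 2a_C − 5a_N = 0, so a_N = 20.8 − 0.4a_C.
The best-response slope da_N/da_C = −0.4 < 0: the reaction function is downward-sloping, so the choices are strategic substitutes.

strategic substitutes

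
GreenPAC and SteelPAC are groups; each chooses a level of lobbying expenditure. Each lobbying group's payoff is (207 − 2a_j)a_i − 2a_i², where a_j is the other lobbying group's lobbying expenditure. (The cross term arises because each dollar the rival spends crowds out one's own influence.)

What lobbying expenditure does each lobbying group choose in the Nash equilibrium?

GreenPAC's payoff is (207 − 2a_S)a_G − 2a_G².
∂π/∂a_G = 207 − 2a_S − 4a_G = 0, so a_G = 51.75 − 0.5a_S.
Setting a_G = a_S in the reaction function: a_G = 51.75 − 0.5a_G, so a_G = 51.75 / 1.5 = 34.5.

34.5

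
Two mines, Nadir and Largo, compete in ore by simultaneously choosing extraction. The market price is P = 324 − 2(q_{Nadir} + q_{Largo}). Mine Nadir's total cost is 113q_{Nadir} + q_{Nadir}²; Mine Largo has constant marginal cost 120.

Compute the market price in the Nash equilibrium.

Mine Nadir's profit: π = q_{Nadir}(324 − 2(q_{Nadir} + q_{Largo})) − 113q_{Nadir} − q_{Nadir}².
∂π/∂q_{Nadir} = 211 − 6q_{Nadir} − 2q_{Largo} = 0, so q_{Nadir} = 211/6 − (1/3)q_{Largo}.
For Largo: ∂π/∂q_{Largo} = 204 − 4q_{Largo} − 2q_{Nadir} = 0 ⇒ q_{Largo} = 51 − 0.5q_{Nadir}.
Substituting the second reaction function into the first: q_{Nadir} = 211/6 − (1/3)(51 − 0.5q_{Nadir}), which gives (5/6)q_{Nadir} = 109/6 ⇒ q_{Nadir} = 21.8.
Then q_{Largo} = 51 − 0.5·21.8 = 40.1.
Equilibrium price: P = 324 − 2·61.9 = 200.2.

200.2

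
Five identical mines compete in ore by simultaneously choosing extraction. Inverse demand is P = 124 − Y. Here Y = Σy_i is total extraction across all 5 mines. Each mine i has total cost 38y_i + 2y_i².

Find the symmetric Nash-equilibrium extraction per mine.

A representative mine's profit is π_i = y_i(124 − Y) − 38y_i − 2y_i², with Y = y_i + Σ_{j≠i} y_j.
First-order condition: 86 − 6y_i − Σ_{j≠i} y_j = 0.
With identical mines, set every y_j = y: then 86 − 6y − 4y = 0, i.e. y = 86/10 = 8.6.

8.6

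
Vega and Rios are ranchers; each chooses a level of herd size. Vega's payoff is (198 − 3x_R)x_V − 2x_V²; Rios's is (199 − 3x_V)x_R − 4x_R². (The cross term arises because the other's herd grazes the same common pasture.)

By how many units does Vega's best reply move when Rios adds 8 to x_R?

-6

Expanding Vega's payoff: 198x_V − 3x_Rx_V − 2x_V².
∂π/∂x_V = 198 − 3x_R − 4x_V = 0, so x_V = 49.5 − 0.75x_R.
The reaction-function slope is −0.75, so an 8-unit rise in x_R moves x_V by −0.75 × 8 = −6. Vega's best response falls — the actions are strategic substitutes.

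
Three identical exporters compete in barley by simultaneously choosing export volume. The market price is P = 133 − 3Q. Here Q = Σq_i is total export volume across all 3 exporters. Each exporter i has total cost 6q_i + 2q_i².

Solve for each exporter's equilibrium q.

7.9375

A representative exporter's profit is π_i = q_i(133 − 3Q) − 6q_i − 2q_i², with Q = q_i + Σ_{j≠i} q_j.
First-order condition: 127 − 10q_i − 3Σ_{j≠i} q_j = 0.
Imposing symmetry (q_j = q for all j) turns Σ_{j≠i} q_j into 2q, so 127 = 16q and q = 7.9375.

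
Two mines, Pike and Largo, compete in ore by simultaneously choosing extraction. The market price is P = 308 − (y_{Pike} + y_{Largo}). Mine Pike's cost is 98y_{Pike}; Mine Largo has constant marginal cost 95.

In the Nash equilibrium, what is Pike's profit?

Mine Pike's profit: π = y_{Pike}(308 − (y_{Pike} + y_{Largo})) − 98y_{Pike}.
∂π/∂y_{Pike} = 210 − 2y_{Pike} − y_{Largo} = 0, so y_{Pike} = 105 − 0.5y_{Largo}.
By the same steps for Largo: y_{Largo} = 106.5 − 0.5y_{Pike}.
Substituting the second reaction function into the first: y_{Pike} = 105 − 0.5(106.5 − 0.5y_{Pike}), which gives 0.75y_{Pike} = 51.75 ⇒ y_{Pike} = 69.
Then y_{Largo} = 106.5 − 0.5·69 = 72.
Price P = 308 − 141 = 167.
Pike's profit: (167 − 98)·69 = 4761.

4761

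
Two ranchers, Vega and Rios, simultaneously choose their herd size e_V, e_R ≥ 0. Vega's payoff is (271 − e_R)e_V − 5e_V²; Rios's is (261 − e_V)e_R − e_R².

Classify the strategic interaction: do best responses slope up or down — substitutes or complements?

Expanding Vega's payoff: 271e_V − e_Re_V − 5e_V².
∂π/∂e_V = 271 − e_R − 10e_V = 0, so e_V = 27.1 − 0.1e_R.
The best-response slope de_V/de_R = −0.1 < 0: the reaction function is downward-sloping, so the choices are strategic substitutes.

strategic substitutes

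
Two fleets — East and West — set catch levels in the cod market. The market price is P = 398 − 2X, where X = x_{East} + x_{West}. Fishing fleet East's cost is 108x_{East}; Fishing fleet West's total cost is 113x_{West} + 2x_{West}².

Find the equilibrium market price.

233

Fishing fleet East's profit: π = x_{East}(398 − 2(x_{East} + x_{West})) − 108x_{East}.
∂π/∂x_{East} = 290 − 4x_{East} − 2x_{West} = 0, so x_{East} = 72.5 − 0.5x_{West}.
For West: ∂π/∂x_{West} = 285 − 8x_{West} − 2x_{East} = 0 ⇒ x_{West} = 35.625 − 0.25x_{East}.
Plugging x_{West} into East's best response: x_{East} = 72.5 − 0.5(35.625 − 0.25x_{East}) ⇒ 0.875x_{East} = 54.6875, so x_{East} = 62.5.
Then x_{West} = 35.625 − 0.25·62.5 = 20.
Equilibrium price: P = 398 − 2·82.5 = 233.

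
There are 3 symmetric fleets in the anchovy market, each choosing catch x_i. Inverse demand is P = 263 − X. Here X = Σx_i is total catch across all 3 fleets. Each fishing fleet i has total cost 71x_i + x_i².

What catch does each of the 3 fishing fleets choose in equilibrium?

A representative fishing fleet's profit is π_i = x_i(263 − X) − 71x_i − x_i², with X = x_i + Σ_{j≠i} x_j.
First-order condition: 192 − 4x_i − Σ_{j≠i} x_j = 0.
Imposing symmetry (x_j = x for all j) turns Σ_{j≠i} x_j into 2x, so 192 = 6x and x = 32.

32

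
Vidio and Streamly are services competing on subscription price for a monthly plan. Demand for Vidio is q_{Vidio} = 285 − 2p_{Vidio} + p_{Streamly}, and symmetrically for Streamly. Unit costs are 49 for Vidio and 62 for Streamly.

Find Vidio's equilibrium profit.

Vidio's profit: π = (p_{Vidio} − 49)(285 − 2p_{Vidio} + p_{Streamly}).
∂π/∂p_{Vidio} = 383 − 4p_{Vidio} + p_{Streamly} = 0 ⇒ p_{Vidio} = 95.75 + 0.25p_{Streamly}.
Similarly p_{Streamly} = 102.25 + 0.25p_{Vidio}.
Plugging p_{Streamly} into Vidio's best response: p_{Vidio} = 95.75 + 0.25(102.25 + 0.25p_{Vidio}) ⇒ 0.9375p_{Vidio} = 121.3125, so p_{Vidio} = 129.4.
Then p_{Streamly} = 102.25 + 0.25·129.4 = 134.6.
q_{Vidio} = 285 − 2·129.4 + 134.6 = 160.8.
Profit = (129.4 − 49)·160.8 = 12928.32.

12928.32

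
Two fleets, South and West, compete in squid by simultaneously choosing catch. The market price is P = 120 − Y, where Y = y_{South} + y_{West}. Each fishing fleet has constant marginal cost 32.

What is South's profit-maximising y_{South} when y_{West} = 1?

43.5

Fishing fleet South's profit: π = y_{South}(120 − (y_{South} + y_{West})) − 32y_{South}.
∂π/∂y_{South} = 88 − 2y_{South} − y_{West} = 0, so y_{South} = 44 − 0.5y_{West}.
At y_{West} = 1: y_{South} = 44 − 0.5·1 = 43.5.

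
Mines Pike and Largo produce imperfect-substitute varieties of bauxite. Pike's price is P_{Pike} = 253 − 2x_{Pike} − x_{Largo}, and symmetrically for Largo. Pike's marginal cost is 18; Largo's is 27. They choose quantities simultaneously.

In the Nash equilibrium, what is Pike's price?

113.2

Mine Pike's profit: π = x_{Pike}(253 − 2x_{Pike} − x_{Largo}) − 18x_{Pike}.
∂π/∂x_{Pike} = 235 − 4x_{Pike} − x_{Largo} = 0 ⇒ x_{Pike} = 58.75 − 0.25x_{Largo}.
Similarly x_{Largo} = 56.5 − 0.25x_{Pike}.
Solving the two reaction functions simultaneously: (1 − (−0.25)(−0.25))x_{Pike} = 58.75 − 0.25·56.5, so 0.9375x_{Pike} = 44.625 and x_{Pike} = 47.6.
Then x_{Largo} = 56.5 − 0.25·47.6 = 44.6.
P_{Pike} = 253 − 2·47.6 − 44.6 = 113.2.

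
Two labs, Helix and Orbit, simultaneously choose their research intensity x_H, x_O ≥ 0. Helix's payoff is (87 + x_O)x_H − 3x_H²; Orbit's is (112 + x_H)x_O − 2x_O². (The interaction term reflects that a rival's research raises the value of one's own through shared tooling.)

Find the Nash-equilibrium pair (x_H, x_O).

Expanding Helix's payoff: 87x_H + x_Ox_H − 3x_H².
∂π/∂x_H = 87 + x_O − 6x_H = 0, so x_H = 14.5 + (1/6)x_O.
Likewise for Orbit: x_O = 28 + 0.25x_H.
Solving the two reaction functions simultaneously: (1 − (1/6)(0.25))x_H = 14.5 + (1/6)·28, so (23/24)x_H = 115/6 and x_H = 20.
Then x_O = 28 + 0.25·20 = 33.

20, 33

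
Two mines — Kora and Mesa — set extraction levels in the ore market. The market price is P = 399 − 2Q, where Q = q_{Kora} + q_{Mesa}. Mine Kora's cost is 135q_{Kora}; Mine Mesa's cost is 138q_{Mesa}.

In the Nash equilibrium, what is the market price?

224

Mine Kora's profit: π = q_{Kora}(399 − 2(q_{Kora} + q_{Mesa})) − 135q_{Kora}.
∂π/∂q_{Kora} = 264 − 4q_{Kora} − 2q_{Mesa} = 0, so q_{Kora} = 66 − 0.5q_{Mesa}.
By the same steps for Mesa: q_{Mesa} = 65.25 − 0.5q_{Kora}.
Solving the two reaction functions simultaneously: (1 − (−0.5)(−0.5))q_{Kora} = 66 − 0.5·65.25, so 0.75q_{Kora} = 33.375 and q_{Kora} = 44.5.
Then q_{Mesa} = 65.25 − 0.5·44.5 = 43.
Equilibrium price: P = 399 − 2·87.5 = 224.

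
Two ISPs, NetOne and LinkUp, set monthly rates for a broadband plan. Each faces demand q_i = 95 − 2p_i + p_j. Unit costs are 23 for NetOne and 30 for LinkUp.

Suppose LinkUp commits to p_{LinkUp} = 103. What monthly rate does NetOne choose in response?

61

NetOne's profit: π = (p_{NetOne} − 23)(95 − 2p_{NetOne} + p_{LinkUp}).
∂π/∂p_{NetOne} = 141 − 4p_{NetOne} + p_{LinkUp} = 0 ⇒ p_{NetOne} = 35.25 + 0.25p_{LinkUp}.
At p_{LinkUp} = 103: p_{NetOne} = 35.25 + 0.25·103 = 61.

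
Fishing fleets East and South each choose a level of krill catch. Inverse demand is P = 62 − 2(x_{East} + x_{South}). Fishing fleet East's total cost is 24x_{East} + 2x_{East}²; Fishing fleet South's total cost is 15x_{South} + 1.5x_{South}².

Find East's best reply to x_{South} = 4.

Fishing fleet East's profit: π = x_{East}(62 − 2(x_{East} + x_{South})) − 24x_{East} − 2x_{East}².
∂π/∂x_{East} = 38 − 8x_{East} − 2x_{South} = 0, so x_{East} = 4.75 − 0.25x_{South}.
At x_{South} = 4: x_{East} = 4.75 − 0.25·4 = 3.75.

3.75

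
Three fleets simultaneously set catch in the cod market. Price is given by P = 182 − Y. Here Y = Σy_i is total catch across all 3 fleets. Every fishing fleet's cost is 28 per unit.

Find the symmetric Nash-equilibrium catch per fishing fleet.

A representative fishing fleet's profit is π_i = y_i(182 − Y) − 28y_i, with Y = y_i + Σ_{j≠i} y_j.
First-order condition: 154 − 2y_i − Σ_{j≠i} y_j = 0.
With identical fishing fleets, set every y_j = y: then 154 − 2y − 2y = 0, i.e. y = 154/4 = 38.5.

38.5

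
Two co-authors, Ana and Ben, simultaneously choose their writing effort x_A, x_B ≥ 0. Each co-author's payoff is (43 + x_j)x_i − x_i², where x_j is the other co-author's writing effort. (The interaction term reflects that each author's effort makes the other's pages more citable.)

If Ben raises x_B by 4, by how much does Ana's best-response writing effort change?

2

Ana's payoff is (43 + x_B)x_A − x_A².
∂π/∂x_A = 43 + x_B − 2x_A = 0, so x_A = 21.5 + 0.5x_B.
The reaction-function slope is 0.5, so a 4-unit rise in x_B moves x_A by 0.5 × 4 = 2. Ana's best response rises — the actions are strategic complements.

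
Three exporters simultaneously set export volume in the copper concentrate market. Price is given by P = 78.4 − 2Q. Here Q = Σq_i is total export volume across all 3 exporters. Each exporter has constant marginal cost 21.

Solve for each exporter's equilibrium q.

7.175

A representative exporter's profit is π_i = q_i(78.4 − 2Q) − 21q_i, with Q = q_i + Σ_{j≠i} q_j.
First-order condition: 57.4 − 4q_i − 2Σ_{j≠i} q_j = 0.
Imposing symmetry (q_j = q for all j) turns Σ_{j≠i} q_j into 2q, so 57.4 = 8q and q = 7.175.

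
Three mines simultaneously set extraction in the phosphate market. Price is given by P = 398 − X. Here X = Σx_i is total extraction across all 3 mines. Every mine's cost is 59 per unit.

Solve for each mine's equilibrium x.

84.75

A representative mine's profit is π_i = x_i(398 − X) − 59x_i, with X = x_i + Σ_{j≠i} x_j.
First-order condition: 339 − 2x_i − Σ_{j≠i} x_j = 0.
In a symmetric equilibrium every mine chooses the same x, so Σ_{j≠i} x_j = 2x. The condition becomes 339 − 4x = 0, giving x = 339/4 = 84.75.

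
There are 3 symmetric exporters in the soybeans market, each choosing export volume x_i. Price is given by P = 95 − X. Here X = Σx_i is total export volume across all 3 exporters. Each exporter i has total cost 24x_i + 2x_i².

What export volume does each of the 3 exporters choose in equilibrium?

8.875

A representative exporter's profit is π_i = x_i(95 − X) − 24x_i − 2x_i², with X = x_i + Σ_{j≠i} x_j.
First-order condition: 71 − 6x_i − Σ_{j≠i} x_j = 0.
Imposing symmetry (x_j = x for all j) turns Σ_{j≠i} x_j into 2x, so 71 = 8x and x = 8.875.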